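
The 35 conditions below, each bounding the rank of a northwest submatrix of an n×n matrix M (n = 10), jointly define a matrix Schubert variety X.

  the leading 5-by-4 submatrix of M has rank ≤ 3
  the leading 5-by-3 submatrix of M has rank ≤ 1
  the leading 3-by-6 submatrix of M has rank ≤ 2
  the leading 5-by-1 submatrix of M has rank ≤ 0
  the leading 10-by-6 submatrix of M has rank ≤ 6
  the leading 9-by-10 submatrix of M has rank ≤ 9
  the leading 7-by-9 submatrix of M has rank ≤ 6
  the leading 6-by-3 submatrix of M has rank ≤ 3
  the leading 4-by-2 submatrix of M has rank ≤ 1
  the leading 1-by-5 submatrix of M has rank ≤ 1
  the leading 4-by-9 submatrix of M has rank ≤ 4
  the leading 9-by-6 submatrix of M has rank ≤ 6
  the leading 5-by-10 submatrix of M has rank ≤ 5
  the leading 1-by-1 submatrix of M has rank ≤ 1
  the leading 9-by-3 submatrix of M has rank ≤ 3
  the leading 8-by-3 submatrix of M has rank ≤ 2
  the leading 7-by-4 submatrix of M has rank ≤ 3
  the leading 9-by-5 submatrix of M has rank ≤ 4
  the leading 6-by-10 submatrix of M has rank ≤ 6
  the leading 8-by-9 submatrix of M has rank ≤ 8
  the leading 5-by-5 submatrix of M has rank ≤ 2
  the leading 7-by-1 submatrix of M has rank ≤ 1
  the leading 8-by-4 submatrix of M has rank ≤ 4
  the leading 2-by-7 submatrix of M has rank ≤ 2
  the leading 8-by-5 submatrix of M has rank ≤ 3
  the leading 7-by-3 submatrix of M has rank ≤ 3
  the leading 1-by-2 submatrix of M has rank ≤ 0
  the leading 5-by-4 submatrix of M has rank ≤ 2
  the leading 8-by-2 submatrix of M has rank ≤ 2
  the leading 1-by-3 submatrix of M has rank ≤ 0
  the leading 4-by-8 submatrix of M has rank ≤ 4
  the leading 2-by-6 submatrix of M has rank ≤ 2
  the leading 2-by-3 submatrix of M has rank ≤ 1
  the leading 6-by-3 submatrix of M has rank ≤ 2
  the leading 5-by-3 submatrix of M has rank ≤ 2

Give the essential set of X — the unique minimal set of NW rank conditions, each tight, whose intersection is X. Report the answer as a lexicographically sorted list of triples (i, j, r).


Computing R[i][j] = min implied NW-rank bound (n=10, 35 conditions):

  row 1: 0 | 0 | 0 | 1 | 1 | 1 | 1 | 1 | 1 | 1
  row 2: 0 | 1 | 1 | 2 | 2 | 2 | 2 | 2 | 2 | 2
  row 3: 0 | 1 | 1 | 2 | 2 | 2 | 3 | 3 | 3 | 3
  row 4: 0 | 1 | 1 | 2 | 2 | 3 | 4 | 4 | 4 | 4
  row 5: 0 | 1 | 1 | 2 | 2 | 3 | 4 | 5 | 5 | 5
  row 6: 1 | 2 | 2 | 3 | 3 | 4 | 5 | 6 | 6 | 6
  row 7: 1 | 2 | 2 | 3 | 3 | 4 | 5 | 6 | 6 | 7
  row 8: 1 | 2 | 2 | 3 | 3 | 4 | 5 | 6 | 7 | 8
  row 9: 1 | 2 | 3 | 4 | 4 | 5 | 6 | 7 | 8 | 9
  row 10: 1 | 2 | 3 | 4 | 5 | 6 | 7 | 8 | 9 | 10

the unique w with this rank table is (4, 2, 7, 6, 8, 1, 10, 9, 3, 5).

Rothe diagram D(w) (19 cells), 8 SE-corners (essential conditions):

[(1, 3, 0), (3, 6, 2), (5, 1, 0), (5, 3, 1), (5, 5, 2), (7, 9, 6), (8, 3, 2), (8, 5, 3)]


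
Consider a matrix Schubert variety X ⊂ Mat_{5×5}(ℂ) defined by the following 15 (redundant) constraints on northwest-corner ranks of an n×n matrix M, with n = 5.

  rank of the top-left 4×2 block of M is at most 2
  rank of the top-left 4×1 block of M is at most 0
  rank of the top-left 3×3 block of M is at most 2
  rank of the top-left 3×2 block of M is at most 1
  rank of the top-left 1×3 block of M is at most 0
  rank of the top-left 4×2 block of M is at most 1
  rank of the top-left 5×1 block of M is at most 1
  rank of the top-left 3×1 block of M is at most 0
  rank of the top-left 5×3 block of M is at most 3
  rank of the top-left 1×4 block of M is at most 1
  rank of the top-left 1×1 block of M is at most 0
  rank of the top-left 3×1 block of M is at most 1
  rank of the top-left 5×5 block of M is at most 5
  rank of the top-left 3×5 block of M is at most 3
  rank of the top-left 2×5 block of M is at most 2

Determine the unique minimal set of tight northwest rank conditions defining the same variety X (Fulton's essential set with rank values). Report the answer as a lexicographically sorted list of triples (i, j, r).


Recovering R(i,j) via the rank-extension bound from the 15 conditions:

  0 | 0 | 0 | 1 | 1
  0 | 1 | 1 | 2 | 2
  0 | 1 | 2 | 3 | 3
  0 | 1 | 2 | 3 | 4
  1 | 2 | 3 | 4 | 5

the unique w with this rank table is (4, 2, 3, 5, 1).

ℓ(w)=6; the 2 essential cells (i,j,r):

[(1, 3, 0), (4, 1, 0)]


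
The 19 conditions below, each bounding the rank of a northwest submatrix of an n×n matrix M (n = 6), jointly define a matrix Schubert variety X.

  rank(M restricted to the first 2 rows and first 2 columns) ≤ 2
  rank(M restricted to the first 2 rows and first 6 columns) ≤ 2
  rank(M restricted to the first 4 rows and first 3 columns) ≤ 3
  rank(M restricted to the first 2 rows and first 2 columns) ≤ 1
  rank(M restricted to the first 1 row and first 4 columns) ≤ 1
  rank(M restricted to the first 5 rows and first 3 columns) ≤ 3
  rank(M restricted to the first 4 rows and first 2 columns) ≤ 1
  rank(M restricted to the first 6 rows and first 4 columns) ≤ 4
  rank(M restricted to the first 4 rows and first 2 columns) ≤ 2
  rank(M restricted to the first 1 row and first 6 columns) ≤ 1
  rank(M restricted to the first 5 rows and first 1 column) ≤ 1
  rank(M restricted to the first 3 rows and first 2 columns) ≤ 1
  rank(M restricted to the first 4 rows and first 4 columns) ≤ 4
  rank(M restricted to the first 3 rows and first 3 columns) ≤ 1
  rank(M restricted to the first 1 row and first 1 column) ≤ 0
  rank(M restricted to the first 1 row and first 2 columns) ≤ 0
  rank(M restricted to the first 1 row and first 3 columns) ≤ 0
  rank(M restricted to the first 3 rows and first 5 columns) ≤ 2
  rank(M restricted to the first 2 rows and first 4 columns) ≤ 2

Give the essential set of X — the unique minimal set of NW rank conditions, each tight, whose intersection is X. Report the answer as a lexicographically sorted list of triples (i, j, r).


Recovering R(i,j) via the rank-extension bound from the 19 conditions:

  0, 0, 0, 1, 1, 1
  1, 1, 1, 2, 2, 2
  1, 1, 1, 2, 2, 3
  1, 1, 2, 3, 3, 4
  1, 2, 3, 4, 4, 5
  1, 2, 3, 4, 5, 6

so w = (4, 1, 6, 3, 2, 5).

4 SE-corners of the 7-cell Rothe diagram give Ess(w):

[(1, 3, 0), (3, 3, 1), (3, 5, 2), (4, 2, 1)]


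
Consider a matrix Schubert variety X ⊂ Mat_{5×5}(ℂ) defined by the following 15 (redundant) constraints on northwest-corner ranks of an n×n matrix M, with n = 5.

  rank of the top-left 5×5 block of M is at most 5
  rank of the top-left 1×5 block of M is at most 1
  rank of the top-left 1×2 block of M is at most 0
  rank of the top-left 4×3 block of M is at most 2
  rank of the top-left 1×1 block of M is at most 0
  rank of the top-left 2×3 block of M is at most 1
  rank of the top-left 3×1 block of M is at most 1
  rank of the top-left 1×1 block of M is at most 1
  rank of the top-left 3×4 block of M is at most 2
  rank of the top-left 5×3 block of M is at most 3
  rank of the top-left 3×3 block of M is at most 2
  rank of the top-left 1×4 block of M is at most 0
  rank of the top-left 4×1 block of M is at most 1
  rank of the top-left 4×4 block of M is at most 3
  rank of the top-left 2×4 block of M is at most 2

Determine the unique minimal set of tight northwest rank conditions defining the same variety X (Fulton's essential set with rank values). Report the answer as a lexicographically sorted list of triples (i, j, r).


The tightest implied rank at each (i,j), from the 15 conditions:

  i=1: 0, 0, 0, 0, 1
  i=2: 1, 1, 1, 1, 2
  i=3: 1, 2, 2, 2, 3
  i=4: 1, 2, 2, 3, 4
  i=5: 1, 2, 3, 4, 5

reading off 1-entries of Δ²R: w = (5, 1, 2, 4, 3).

2 SE-corners of the 5-cell Rothe diagram give Ess(w):

[(1, 4, 0), (4, 3, 2)]


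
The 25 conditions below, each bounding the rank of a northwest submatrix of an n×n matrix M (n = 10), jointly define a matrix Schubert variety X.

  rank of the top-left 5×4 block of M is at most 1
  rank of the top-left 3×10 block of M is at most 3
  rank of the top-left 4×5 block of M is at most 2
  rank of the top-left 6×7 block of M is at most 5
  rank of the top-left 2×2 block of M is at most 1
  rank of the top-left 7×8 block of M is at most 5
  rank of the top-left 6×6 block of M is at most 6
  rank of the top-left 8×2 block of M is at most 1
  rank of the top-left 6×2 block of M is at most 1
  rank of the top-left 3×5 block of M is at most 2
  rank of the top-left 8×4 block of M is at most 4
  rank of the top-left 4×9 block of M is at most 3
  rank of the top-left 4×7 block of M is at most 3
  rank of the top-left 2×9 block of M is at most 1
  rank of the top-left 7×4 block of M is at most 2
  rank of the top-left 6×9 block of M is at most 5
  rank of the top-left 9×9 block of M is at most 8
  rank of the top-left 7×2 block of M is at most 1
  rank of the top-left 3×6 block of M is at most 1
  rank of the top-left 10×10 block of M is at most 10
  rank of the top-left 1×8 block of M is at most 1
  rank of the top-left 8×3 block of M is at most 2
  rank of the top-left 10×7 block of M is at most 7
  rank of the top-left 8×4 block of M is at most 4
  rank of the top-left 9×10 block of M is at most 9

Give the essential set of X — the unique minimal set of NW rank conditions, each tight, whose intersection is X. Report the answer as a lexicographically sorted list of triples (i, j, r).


The tightest implied rank at each (i,j), from the 25 conditions:

  1  1  1  1  1  1  1  1  1  1
  1  1  1  1  1  1  1  1  1  2
  1  1  1  1  1  1  2  2  2  3
  1  1  1  1  2  2  3  3  3  4
  1  1  1  1  2  3  4  4  4  5
  1  1  2  2  3  4  5  5  5  6
  1  1  2  2  3  4  5  5  6  7
  1  1  2  3  4  5  6  6  7  8
  1  2  3  4  5  6  7  7  8  9
  1  2  3  4  5  6  7  8  9  10

so w = (1, 10, 7, 5, 6, 3, 9, 4, 2, 8).

ℓ(w)=24; the 6 essential cells (i,j,r):

[(2, 9, 1), (3, 6, 1), (5, 4, 1), (7, 4, 2), (7, 8, 5), (8, 2, 1)]


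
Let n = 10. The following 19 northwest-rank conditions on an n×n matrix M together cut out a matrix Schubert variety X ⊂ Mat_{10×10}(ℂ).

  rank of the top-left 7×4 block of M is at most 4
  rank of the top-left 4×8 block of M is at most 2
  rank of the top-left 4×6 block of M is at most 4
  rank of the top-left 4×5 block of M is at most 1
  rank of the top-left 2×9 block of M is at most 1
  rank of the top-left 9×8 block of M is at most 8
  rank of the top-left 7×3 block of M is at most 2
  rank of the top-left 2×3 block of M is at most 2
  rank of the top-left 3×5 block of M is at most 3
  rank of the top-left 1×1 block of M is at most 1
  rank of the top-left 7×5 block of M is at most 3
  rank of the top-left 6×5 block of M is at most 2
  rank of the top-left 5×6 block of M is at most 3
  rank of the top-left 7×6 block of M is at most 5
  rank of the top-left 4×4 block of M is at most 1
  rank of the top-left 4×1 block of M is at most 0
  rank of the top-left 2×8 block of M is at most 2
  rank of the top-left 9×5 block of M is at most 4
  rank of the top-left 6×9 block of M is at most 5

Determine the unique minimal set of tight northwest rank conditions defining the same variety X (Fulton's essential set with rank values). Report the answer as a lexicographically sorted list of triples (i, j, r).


Recovering R(i,j) via the rank-extension bound from the 19 conditions:

  0  1  1  1  1  1  1  1  1  1
  0  1  1  1  1  1  1  1  1  2
  0  1  1  1  1  2  2  2  2  3
  0  1  1  1  1  2  2  2  3  4
  1  2  2  2  2  3  3  3  4  5
  1  2  2  2  2  3  4  4  5  6
  1  2  2  3  3  4  5  5  6  7
  1  2  3  4  4  5  6  6  7  8
  1  2  3  4  4  5  6  7  8  9
  1  2  3  4  5  6  7  8  9  10

reading off 1-entries of Δ²R: w = (2, 10, 6, 9, 1, 7, 4, 3, 8, 5).

Rothe diagram D(w) (24 cells), 7 SE-corners (essential conditions):

[(2, 9, 1), (4, 1, 0), (4, 5, 1), (4, 8, 2), (6, 5, 2), (7, 3, 2), (9, 5, 4)]


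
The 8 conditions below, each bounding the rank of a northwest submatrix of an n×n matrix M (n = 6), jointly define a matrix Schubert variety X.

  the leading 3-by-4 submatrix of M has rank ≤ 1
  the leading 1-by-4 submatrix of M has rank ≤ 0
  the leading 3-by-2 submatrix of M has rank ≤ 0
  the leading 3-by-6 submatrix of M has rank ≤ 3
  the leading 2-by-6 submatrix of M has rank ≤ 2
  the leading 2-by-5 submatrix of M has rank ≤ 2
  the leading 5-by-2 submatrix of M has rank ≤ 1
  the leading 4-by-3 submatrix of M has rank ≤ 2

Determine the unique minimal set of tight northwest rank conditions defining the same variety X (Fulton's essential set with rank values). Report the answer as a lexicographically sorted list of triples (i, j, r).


Rank table r_w(6×6) implied by the 8 constraints:

  0  0  0  0  1  1
  0  0  1  1  2  2
  0  0  1  1  2  3
  1  1  2  2  3  4
  1  1  2  3  4  5
  1  2  3  4  5  6

hence w(1..6) = (5, 3, 6, 1, 4, 2).

D(w) has 10 cells with 4 SE-corners; essential set:

[(1, 4, 0), (3, 2, 0), (3, 4, 1), (5, 2, 1)]


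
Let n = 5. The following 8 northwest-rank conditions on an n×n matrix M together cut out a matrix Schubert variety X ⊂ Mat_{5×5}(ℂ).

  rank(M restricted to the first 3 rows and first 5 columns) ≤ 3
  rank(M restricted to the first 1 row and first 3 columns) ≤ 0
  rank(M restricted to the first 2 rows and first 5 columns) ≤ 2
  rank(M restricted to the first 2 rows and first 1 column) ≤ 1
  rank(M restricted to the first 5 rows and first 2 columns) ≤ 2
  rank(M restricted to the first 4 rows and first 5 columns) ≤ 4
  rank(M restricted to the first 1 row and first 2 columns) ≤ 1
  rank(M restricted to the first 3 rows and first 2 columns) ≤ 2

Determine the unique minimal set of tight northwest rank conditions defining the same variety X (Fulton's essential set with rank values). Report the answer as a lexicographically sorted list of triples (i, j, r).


Reconstructing r_w from the 8 given conditions:

  R[1]: 0 0 0 1 1
  R[2]: 1 1 1 2 2
  R[3]: 1 2 2 3 3
  R[4]: 1 2 3 4 4
  R[5]: 1 2 3 4 5

second differences of R give the permutation w = (4, 1, 2, 3, 5).

1 SE-corner of the 3-cell Rothe diagram gives Ess(w):

[(1, 3, 0)]


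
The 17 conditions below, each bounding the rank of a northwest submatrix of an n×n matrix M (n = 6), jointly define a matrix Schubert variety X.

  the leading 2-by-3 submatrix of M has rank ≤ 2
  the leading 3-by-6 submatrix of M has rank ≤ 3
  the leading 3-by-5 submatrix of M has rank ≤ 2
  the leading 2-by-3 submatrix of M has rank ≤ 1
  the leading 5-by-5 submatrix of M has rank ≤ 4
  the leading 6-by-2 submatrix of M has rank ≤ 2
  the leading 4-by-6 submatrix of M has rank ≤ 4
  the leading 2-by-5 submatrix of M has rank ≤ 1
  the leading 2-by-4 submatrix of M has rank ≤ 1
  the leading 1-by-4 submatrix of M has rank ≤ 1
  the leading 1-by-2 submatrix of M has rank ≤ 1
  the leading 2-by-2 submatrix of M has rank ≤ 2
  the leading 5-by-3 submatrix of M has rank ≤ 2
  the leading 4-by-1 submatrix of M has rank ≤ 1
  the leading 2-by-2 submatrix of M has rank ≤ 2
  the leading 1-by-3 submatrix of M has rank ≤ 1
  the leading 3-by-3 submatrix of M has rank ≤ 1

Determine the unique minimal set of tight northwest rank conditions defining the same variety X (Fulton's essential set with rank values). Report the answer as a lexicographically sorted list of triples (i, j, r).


Reconstructing r_w from the 17 given conditions:

  1  1  1  1  1  1
  1  1  1  1  1  2
  1  1  1  2  2  3
  1  2  2  3  3  4
  1  2  2  3  4  5
  1  2  3  4  5  6

second differences of R give the permutation w = (1, 6, 4, 2, 5, 3).

D(w) has 7 cells with 3 SE-corners; essential set:

[(2, 5, 1), (3, 3, 1), (5, 3, 2)]


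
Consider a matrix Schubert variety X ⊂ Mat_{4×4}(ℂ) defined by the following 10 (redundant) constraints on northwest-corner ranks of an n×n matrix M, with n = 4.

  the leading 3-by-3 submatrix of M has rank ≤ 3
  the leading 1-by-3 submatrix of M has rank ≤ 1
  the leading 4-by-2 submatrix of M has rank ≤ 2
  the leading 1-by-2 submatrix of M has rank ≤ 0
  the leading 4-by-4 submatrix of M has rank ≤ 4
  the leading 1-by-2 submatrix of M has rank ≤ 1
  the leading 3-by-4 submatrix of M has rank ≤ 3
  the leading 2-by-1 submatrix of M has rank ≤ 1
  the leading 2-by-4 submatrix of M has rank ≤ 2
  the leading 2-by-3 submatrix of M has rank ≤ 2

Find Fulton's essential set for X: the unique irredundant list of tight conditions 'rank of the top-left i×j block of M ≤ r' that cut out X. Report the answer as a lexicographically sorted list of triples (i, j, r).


Propagating the 10 rank bounds to every northwest block:

  R[1]: 0 0 1 1
  R[2]: 1 1 2 2
  R[3]: 1 2 3 3
  R[4]: 1 2 3 4

second differences of R give the permutation w = (3, 1, 2, 4).

Rothe diagram D(w) (2 cells), 1 SE-corner (essential condition):

[(1, 2, 0)]


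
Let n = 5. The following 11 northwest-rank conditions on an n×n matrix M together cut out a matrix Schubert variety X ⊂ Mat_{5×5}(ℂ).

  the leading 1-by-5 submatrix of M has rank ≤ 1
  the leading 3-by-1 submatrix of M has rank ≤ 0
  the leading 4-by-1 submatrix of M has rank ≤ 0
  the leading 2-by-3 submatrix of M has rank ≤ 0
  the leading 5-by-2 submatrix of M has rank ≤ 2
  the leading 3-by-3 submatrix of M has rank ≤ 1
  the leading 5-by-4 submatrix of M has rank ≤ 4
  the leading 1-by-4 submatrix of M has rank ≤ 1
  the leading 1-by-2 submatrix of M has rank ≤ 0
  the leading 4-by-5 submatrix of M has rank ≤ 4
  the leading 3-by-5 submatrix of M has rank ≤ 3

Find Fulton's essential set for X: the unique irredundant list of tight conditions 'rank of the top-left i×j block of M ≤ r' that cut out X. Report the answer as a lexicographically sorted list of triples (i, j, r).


Reconstructing r_w from the 11 given conditions:

  0 | 0 | 0 | 1 | 1
  0 | 0 | 0 | 1 | 2
  0 | 1 | 1 | 2 | 3
  0 | 1 | 2 | 3 | 4
  1 | 2 | 3 | 4 | 5

the unique w with this rank table is (4, 5, 2, 3, 1).

Rothe diagram D(w) (8 cells), 2 SE-corners (essential conditions):

[(2, 3, 0), (4, 1, 0)]


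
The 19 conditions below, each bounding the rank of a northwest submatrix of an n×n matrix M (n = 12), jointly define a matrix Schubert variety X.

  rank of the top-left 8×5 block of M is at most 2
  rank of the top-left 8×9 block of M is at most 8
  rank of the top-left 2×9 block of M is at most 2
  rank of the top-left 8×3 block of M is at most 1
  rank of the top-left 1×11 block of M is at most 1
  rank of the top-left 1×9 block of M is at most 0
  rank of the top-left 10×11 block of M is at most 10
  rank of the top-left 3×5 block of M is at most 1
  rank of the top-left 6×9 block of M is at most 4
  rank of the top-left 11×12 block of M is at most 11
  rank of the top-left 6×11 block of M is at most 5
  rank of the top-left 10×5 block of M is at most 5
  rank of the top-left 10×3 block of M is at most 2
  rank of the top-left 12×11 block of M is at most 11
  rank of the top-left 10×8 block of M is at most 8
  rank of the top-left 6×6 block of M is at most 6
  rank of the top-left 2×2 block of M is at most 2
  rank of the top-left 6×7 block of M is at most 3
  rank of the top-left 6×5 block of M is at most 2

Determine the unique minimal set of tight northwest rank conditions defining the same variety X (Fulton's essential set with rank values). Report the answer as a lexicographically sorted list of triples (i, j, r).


The tightest implied rank at each (i,j), from the 19 conditions:

  0 | 0 | 0 | 0 | 0 | 0 | 0 | 0 | 0 | 1 | 1 | 1
  1 | 1 | 1 | 1 | 1 | 1 | 1 | 1 | 1 | 2 | 2 | 2
  1 | 1 | 1 | 1 | 1 | 2 | 2 | 2 | 2 | 3 | 3 | 3
  1 | 1 | 1 | 2 | 2 | 3 | 3 | 3 | 3 | 4 | 4 | 4
  1 | 1 | 1 | 2 | 2 | 3 | 3 | 4 | 4 | 5 | 5 | 5
  1 | 1 | 1 | 2 | 2 | 3 | 3 | 4 | 4 | 5 | 5 | 6
  1 | 1 | 1 | 2 | 2 | 3 | 4 | 5 | 5 | 6 | 6 | 7
  1 | 1 | 1 | 2 | 2 | 3 | 4 | 5 | 6 | 7 | 7 | 8
  1 | 2 | 2 | 3 | 3 | 4 | 5 | 6 | 7 | 8 | 8 | 9
  1 | 2 | 2 | 3 | 4 | 5 | 6 | 7 | 8 | 9 | 9 | 10
  1 | 2 | 3 | 4 | 5 | 6 | 7 | 8 | 9 | 10 | 10 | 11
  1 | 2 | 3 | 4 | 5 | 6 | 7 | 8 | 9 | 10 | 11 | 12

reading off 1-entries of Δ²R: w = (10, 1, 6, 4, 8, 12, 7, 9, 2, 5, 3, 11).

ℓ(w)=32; the 8 essential cells (i,j,r):

[(1, 9, 0), (3, 5, 1), (6, 7, 3), (6, 9, 4), (6, 11, 5), (8, 3, 1), (8, 5, 2), (10, 3, 2)]


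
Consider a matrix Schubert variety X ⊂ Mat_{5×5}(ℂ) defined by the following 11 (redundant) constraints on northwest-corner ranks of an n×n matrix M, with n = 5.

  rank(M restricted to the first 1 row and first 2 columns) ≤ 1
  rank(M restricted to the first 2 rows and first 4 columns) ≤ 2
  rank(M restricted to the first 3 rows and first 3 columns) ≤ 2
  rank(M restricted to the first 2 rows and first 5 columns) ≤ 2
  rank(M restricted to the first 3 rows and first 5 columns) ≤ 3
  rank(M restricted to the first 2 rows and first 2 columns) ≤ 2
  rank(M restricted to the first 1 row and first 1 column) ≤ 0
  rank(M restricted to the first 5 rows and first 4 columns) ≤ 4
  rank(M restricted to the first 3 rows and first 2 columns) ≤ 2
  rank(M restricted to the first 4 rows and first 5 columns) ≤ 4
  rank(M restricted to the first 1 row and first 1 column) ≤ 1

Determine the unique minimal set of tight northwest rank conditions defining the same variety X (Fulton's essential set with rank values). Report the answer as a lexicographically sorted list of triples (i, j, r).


Propagating the 11 rank bounds to every northwest block:

  i=1: 0  1  1  1  1
  i=2: 1  2  2  2  2
  i=3: 1  2  2  3  3
  i=4: 1  2  3  4  4
  i=5: 1  2  3  4  5

giving w = (2, 1, 4, 3, 5) via Δ²R.

|D(w)|=2, |Ess(w)|=2:

[(1, 1, 0), (3, 3, 2)]


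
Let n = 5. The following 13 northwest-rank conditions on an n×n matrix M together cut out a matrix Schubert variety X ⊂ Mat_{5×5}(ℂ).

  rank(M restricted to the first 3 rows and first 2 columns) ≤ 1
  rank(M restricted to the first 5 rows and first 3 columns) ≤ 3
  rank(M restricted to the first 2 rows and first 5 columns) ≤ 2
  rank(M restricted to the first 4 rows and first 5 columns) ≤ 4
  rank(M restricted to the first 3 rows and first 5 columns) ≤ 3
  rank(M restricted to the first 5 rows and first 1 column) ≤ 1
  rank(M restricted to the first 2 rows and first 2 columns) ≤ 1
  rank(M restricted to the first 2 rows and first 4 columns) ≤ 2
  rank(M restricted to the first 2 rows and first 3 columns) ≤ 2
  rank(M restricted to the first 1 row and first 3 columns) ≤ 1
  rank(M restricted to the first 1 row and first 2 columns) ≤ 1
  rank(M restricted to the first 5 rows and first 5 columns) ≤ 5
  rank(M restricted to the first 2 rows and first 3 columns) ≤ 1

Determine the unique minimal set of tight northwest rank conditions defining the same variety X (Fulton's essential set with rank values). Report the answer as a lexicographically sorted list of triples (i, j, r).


The tightest implied rank at each (i,j), from the 13 conditions:

  1 1 1 1 1
  1 1 1 2 2
  1 1 2 3 3
  1 2 3 4 4
  1 2 3 4 5

reading off 1-entries of Δ²R: w = (1, 4, 3, 2, 5).

ℓ(w)=3; the 2 essential cells (i,j,r):

[(2, 3, 1), (3, 2, 1)]


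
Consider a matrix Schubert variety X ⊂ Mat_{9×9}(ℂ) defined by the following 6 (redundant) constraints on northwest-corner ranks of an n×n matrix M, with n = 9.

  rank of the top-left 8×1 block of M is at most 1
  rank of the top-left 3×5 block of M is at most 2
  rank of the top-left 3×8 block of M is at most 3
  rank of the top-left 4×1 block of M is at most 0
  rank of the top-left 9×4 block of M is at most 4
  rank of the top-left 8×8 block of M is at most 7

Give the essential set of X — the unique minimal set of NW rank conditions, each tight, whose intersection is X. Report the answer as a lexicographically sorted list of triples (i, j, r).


Recovering R(i,j) via the rank-extension bound from the 6 conditions:

  R[1]: 0  1  1  1  1  1  1  1  1
  R[2]: 0  1  2  2  2  2  2  2  2
  R[3]: 0  1  2  2  2  3  3  3  3
  R[4]: 0  1  2  3  3  4  4  4  4
  R[5]: 1  2  3  4  4  5  5  5  5
  R[6]: 1  2  3  4  5  6  6  6  6
  R[7]: 1  2  3  4  5  6  7  7  7
  R[8]: 1  2  3  4  5  6  7  7  8
  R[9]: 1  2  3  4  5  6  7  8  9

the unique w with this rank table is (2, 3, 6, 4, 1, 5, 7, 9, 8).

|D(w)|=7, |Ess(w)|=3:

[(3, 5, 2), (4, 1, 0), (8, 8, 7)]


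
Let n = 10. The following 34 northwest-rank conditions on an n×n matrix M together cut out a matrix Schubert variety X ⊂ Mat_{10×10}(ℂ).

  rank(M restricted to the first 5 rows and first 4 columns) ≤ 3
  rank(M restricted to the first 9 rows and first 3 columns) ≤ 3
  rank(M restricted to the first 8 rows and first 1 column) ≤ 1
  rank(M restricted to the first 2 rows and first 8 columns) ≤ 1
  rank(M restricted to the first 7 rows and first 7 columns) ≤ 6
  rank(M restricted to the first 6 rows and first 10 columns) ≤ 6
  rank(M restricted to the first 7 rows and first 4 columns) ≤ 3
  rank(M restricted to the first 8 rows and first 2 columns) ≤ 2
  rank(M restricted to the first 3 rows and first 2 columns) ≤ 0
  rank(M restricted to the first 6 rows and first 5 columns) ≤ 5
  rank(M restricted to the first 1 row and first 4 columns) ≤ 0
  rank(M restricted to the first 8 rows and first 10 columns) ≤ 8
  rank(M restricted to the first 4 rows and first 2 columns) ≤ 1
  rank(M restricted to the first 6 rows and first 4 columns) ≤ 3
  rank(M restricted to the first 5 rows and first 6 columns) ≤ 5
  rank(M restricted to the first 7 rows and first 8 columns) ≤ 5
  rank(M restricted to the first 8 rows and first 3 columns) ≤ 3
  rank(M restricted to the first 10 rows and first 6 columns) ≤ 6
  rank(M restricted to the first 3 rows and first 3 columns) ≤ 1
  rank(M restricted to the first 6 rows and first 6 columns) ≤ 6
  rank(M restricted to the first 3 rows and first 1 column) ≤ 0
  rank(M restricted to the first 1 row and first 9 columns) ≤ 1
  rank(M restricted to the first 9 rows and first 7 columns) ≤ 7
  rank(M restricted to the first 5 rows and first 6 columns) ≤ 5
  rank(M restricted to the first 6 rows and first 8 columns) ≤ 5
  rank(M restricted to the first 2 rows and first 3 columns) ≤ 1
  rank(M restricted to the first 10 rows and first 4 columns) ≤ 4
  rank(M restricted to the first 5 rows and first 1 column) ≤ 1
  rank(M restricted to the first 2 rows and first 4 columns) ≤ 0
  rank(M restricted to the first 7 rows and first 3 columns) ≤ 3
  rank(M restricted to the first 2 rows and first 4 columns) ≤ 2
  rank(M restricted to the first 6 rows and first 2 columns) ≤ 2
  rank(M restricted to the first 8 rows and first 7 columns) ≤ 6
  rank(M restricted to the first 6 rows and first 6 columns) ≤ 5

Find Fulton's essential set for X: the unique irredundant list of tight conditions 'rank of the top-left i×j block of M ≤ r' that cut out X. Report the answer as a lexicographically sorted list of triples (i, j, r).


Rank table r_w(10×10) implied by the 34 constraints:

  R[1]: 0 0 0 0 1 1 1 1 1 1
  R[2]: 0 0 0 0 1 1 1 1 2 2
  R[3]: 0 0 1 1 2 2 2 2 3 3
  R[4]: 1 1 2 2 3 3 3 3 4 4
  R[5]: 1 2 3 3 4 4 4 4 5 5
  R[6]: 1 2 3 3 4 5 5 5 6 6
  R[7]: 1 2 3 3 4 5 5 5 6 7
  R[8]: 1 2 3 4 5 6 6 6 7 8
  R[9]: 1 2 3 4 5 6 7 7 8 9
  R[10]: 1 2 3 4 5 6 7 8 9 10

so w = (5, 9, 3, 1, 2, 6, 10, 4, 7, 8).

Fulton essential set (5 of the 17 Rothe cells):

[(2, 4, 0), (2, 8, 1), (3, 2, 0), (7, 4, 3), (7, 8, 5)]


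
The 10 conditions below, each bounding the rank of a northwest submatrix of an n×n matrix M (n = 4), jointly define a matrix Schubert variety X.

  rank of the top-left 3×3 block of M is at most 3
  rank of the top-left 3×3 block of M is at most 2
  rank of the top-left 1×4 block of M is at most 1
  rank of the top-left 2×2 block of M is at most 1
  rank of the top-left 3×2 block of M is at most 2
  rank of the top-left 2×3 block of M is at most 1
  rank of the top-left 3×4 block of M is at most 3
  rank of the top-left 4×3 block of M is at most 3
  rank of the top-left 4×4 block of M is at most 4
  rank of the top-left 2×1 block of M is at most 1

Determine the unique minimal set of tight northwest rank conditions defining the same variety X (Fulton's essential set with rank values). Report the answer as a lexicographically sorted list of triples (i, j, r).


Rank table r_w(4×4) implied by the 10 constraints:

  i=1: 1 1 1 1
  i=2: 1 1 1 2
  i=3: 1 2 2 3
  i=4: 1 2 3 4

reading off 1-entries of Δ²R: w = (1, 4, 2, 3).

D(w) has 2 cells with 1 SE-corner; essential set:

[(2, 3, 1)]


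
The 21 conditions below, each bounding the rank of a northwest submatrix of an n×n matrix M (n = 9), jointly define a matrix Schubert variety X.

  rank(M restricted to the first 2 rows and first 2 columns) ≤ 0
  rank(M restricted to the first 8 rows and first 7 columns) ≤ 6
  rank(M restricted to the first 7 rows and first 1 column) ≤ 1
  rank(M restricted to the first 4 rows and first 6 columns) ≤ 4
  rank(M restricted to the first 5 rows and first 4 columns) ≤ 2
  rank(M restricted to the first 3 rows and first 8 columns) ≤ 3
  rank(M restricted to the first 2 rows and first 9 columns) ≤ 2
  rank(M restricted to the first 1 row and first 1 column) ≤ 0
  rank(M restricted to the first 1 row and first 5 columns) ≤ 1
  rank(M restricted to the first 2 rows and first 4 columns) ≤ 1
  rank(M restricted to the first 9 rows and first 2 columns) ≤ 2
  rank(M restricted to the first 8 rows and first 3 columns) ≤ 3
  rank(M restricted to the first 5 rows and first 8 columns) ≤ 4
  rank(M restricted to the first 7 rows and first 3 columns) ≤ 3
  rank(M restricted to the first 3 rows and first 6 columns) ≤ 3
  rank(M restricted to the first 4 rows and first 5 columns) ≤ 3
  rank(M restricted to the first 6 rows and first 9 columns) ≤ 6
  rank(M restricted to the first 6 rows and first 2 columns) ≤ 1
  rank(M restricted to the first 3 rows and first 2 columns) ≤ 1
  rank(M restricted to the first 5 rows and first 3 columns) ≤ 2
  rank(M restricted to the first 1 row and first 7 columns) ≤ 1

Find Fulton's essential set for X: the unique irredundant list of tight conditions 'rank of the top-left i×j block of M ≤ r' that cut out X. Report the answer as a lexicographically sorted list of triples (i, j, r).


Rank table r_w(9×9) implied by the 21 constraints:

  row 1: 0 | 0 | 1 | 1 | 1 | 1 | 1 | 1 | 1
  row 2: 0 | 0 | 1 | 1 | 2 | 2 | 2 | 2 | 2
  row 3: 1 | 1 | 2 | 2 | 3 | 3 | 3 | 3 | 3
  row 4: 1 | 1 | 2 | 2 | 3 | 4 | 4 | 4 | 4
  row 5: 1 | 1 | 2 | 2 | 3 | 4 | 4 | 4 | 5
  row 6: 1 | 1 | 2 | 3 | 4 | 5 | 5 | 5 | 6
  row 7: 1 | 2 | 3 | 4 | 5 | 6 | 6 | 6 | 7
  row 8: 1 | 2 | 3 | 4 | 5 | 6 | 6 | 7 | 8
  row 9: 1 | 2 | 3 | 4 | 5 | 6 | 7 | 8 | 9

the unique w with this rank table is (3, 5, 1, 6, 9, 4, 2, 8, 7).

Rothe diagram D(w) (13 cells), 6 SE-corners (essential conditions):

[(2, 2, 0), (2, 4, 1), (5, 4, 2), (5, 8, 4), (6, 2, 1), (8, 7, 6)]


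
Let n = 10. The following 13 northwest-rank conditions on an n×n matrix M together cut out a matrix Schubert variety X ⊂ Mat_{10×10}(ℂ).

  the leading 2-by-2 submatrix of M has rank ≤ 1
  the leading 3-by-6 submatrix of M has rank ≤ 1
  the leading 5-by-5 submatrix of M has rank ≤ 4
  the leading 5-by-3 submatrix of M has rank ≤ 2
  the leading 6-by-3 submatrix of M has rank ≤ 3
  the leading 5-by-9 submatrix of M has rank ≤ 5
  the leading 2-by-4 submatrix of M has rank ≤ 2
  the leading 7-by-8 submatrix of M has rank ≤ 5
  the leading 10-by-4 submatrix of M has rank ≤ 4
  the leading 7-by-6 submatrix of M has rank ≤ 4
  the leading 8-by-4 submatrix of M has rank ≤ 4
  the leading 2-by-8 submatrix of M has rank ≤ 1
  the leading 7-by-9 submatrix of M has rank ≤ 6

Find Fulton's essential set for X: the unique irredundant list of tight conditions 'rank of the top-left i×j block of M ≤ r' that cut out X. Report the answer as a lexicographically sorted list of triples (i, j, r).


Computing R[i][j] = min implied NW-rank bound (n=10, 13 conditions):

  1, 1, 1, 1, 1, 1, 1, 1, 1, 1
  1, 1, 1, 1, 1, 1, 1, 1, 2, 2
  1, 1, 1, 1, 1, 1, 2, 2, 3, 3
  1, 2, 2, 2, 2, 2, 3, 3, 4, 4
  1, 2, 2, 3, 3, 3, 4, 4, 5, 5
  1, 2, 3, 4, 4, 4, 5, 5, 6, 6
  1, 2, 3, 4, 4, 4, 5, 5, 6, 7
  1, 2, 3, 4, 5, 5, 6, 6, 7, 8
  1, 2, 3, 4, 5, 6, 7, 7, 8, 9
  1, 2, 3, 4, 5, 6, 7, 8, 9, 10

second differences of R give the permutation w = (1, 9, 7, 2, 4, 3, 10, 5, 6, 8).

D(w) has 16 cells with 5 SE-corners; essential set:

[(2, 8, 1), (3, 6, 1), (5, 3, 2), (7, 6, 4), (7, 8, 5)]


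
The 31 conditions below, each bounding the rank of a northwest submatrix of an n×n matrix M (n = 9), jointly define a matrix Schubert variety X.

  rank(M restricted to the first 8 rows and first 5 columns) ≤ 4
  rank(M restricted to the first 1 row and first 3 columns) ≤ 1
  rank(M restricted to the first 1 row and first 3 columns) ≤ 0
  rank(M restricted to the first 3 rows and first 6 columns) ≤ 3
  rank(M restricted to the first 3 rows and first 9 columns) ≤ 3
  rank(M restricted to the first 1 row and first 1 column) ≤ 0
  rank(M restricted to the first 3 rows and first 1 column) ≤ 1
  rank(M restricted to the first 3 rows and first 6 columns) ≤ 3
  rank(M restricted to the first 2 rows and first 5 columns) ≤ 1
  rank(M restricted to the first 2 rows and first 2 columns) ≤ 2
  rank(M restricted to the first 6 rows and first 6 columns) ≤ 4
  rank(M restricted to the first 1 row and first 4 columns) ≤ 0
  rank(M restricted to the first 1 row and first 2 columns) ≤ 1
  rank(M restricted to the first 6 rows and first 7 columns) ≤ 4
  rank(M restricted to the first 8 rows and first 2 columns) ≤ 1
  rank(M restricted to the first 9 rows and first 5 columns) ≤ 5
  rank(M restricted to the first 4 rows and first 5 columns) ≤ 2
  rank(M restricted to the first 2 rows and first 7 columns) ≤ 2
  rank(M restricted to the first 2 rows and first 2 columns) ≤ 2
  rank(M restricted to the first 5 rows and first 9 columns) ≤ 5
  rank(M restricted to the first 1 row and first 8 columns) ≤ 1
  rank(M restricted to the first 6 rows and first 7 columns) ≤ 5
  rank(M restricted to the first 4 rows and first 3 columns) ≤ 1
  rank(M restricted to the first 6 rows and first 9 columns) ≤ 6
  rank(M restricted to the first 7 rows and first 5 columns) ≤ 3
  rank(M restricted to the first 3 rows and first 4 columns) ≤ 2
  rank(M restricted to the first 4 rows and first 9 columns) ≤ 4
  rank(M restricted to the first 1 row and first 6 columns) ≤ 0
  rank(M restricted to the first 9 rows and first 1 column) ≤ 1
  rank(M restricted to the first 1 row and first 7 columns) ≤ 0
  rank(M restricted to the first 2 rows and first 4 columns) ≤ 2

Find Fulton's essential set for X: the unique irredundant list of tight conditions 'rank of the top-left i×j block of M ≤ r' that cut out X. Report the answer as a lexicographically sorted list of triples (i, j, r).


Recovering R(i,j) via the rank-extension bound from the 31 conditions:

  row 1: 0  0  0  0  0  0  0  1  1
  row 2: 1  1  1  1  1  1  1  2  2
  row 3: 1  1  1  2  2  2  2  3  3
  row 4: 1  1  1  2  2  3  3  4  4
  row 5: 1  1  2  3  3  4  4  5  5
  row 6: 1  1  2  3  3  4  4  5  6
  row 7: 1  1  2  3  3  4  5  6  7
  row 8: 1  1  2  3  4  5  6  7  8
  row 9: 1  2  3  4  5  6  7  8  9

second differences of R give the permutation w = (8, 1, 4, 6, 3, 9, 7, 5, 2).

|D(w)|=19, |Ess(w)|=6:

[(1, 7, 0), (4, 3, 1), (4, 5, 2), (6, 7, 4), (7, 5, 3), (8, 2, 1)]


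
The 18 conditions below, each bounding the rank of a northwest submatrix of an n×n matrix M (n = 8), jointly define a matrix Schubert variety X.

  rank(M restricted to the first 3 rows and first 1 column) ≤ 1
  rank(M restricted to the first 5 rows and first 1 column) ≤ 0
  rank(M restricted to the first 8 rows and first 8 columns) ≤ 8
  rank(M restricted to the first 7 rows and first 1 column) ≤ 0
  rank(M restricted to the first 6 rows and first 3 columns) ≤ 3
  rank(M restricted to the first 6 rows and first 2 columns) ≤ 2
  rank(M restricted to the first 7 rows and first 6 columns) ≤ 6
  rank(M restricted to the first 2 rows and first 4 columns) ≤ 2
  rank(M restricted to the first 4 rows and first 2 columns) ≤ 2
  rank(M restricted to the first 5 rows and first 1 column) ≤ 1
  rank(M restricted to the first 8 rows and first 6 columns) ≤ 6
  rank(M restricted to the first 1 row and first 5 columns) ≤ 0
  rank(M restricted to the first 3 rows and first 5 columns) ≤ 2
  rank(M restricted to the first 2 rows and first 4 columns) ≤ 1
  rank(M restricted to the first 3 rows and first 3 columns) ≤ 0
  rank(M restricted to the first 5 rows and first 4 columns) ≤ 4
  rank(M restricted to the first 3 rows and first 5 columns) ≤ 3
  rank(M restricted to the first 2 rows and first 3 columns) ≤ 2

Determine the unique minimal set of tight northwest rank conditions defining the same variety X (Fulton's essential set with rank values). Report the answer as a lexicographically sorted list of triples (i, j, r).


The tightest implied rank at each (i,j), from the 18 conditions:

  0  0  0  0  0  1  1  1
  0  0  0  1  1  2  2  2
  0  0  0  1  2  3  3  3
  0  1  1  2  3  4  4  4
  0  1  2  3  4  5  5  5
  0  1  2  3  4  5  6  6
  0  1  2  3  4  5  6  7
  1  2  3  4  5  6  7  8

so w = (6, 4, 5, 2, 3, 7, 8, 1).

D(w) has 15 cells with 3 SE-corners; essential set:

[(1, 5, 0), (3, 3, 0), (7, 1, 0)]


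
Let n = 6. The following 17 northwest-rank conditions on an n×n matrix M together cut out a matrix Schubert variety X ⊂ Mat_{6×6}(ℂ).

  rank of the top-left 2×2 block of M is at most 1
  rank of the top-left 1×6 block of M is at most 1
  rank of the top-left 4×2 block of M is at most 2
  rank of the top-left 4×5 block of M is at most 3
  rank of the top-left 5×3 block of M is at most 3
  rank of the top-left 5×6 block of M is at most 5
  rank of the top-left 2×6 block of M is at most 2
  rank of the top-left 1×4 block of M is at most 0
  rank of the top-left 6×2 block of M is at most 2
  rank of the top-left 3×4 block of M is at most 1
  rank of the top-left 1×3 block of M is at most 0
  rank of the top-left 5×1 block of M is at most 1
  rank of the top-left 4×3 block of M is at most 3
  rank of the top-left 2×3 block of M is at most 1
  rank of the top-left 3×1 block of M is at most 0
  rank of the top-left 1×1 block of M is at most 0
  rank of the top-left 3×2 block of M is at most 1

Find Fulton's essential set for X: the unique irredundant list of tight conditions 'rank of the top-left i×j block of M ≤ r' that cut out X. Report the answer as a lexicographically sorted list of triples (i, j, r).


Recovering R(i,j) via the rank-extension bound from the 17 conditions:

  R[1]: 0  0  0  0  1  1
  R[2]: 0  1  1  1  2  2
  R[3]: 0  1  1  1  2  3
  R[4]: 1  2  2  2  3  4
  R[5]: 1  2  3  3  4  5
  R[6]: 1  2  3  4  5  6

so w = (5, 2, 6, 1, 3, 4).

Fulton essential set (3 of the 8 Rothe cells):

[(1, 4, 0), (3, 1, 0), (3, 4, 1)]


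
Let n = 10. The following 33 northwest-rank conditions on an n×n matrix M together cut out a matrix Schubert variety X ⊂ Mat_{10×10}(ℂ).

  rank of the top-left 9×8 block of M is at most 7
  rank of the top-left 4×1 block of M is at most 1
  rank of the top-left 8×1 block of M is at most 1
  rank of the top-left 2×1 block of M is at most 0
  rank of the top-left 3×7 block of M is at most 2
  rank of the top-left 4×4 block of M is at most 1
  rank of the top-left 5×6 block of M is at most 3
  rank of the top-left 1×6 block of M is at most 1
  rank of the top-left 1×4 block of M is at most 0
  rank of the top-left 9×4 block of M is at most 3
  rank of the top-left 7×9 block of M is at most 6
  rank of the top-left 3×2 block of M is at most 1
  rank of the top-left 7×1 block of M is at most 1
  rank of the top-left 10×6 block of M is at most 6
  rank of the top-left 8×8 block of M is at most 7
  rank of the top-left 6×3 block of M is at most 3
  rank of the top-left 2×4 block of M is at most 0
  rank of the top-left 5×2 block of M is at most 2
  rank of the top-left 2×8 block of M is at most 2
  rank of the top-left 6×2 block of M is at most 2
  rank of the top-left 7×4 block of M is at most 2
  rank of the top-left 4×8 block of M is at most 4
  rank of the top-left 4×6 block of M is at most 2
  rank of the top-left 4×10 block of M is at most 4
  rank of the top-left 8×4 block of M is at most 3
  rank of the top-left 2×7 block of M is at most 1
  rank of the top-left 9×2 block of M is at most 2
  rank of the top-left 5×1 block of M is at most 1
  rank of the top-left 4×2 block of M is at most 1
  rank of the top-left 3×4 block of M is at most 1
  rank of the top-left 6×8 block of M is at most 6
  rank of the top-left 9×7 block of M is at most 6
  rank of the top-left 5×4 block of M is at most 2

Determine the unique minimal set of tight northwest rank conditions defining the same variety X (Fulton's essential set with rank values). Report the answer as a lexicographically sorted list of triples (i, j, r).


The tightest implied rank at each (i,j), from the 33 conditions:

  0  0  0  0  1  1  1  1  1  1
  0  0  0  0  1  1  1  2  2  2
  1  1  1  1  2  2  2  3  3  3
  1  1  1  1  2  2  3  4  4  4
  1  2  2  2  3  3  4  5  5  5
  1  2  2  2  3  4  5  6  6  6
  1  2  2  2  3  4  5  6  6  7
  1  2  3  3  4  5  6  7  7  8
  1  2  3  3  4  5  6  7  8  9
  1  2  3  4  5  6  7  8  9  10

giving w = (5, 8, 1, 7, 2, 6, 10, 3, 9, 4) via Δ²R.

Fulton essential set (7 of the 20 Rothe cells):

[(2, 4, 0), (2, 7, 1), (4, 4, 1), (4, 6, 2), (7, 4, 2), (7, 9, 6), (9, 4, 3)]
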